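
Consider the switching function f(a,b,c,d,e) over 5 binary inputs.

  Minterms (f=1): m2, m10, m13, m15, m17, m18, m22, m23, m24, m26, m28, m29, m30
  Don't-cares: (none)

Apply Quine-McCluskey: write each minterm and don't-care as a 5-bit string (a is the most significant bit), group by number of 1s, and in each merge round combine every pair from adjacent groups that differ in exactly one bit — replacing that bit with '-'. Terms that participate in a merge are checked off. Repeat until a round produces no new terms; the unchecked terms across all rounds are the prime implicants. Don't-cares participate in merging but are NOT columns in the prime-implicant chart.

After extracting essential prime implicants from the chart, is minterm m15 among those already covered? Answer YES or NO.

YES

[col 0] 00010*, 01010*, 01101*, 01111*, 10001, 10010*, 10110*, 10111*, 11000*, 11010*, 11100*, 11101*, 11110*
[col 1] -0010*, -1010*, -1101, 0-010*, 011-1, 1-010*, 1-110*, 10-10*, 1011-, 11-00*, 11-10*, 110-0*, 111-0*, 1110-
[col 2] --010, 1--10, 11--0
Prime implicants: --010, -1101, 011-1, 1--10, 10001, 1011-, 11--0, 1110-
PI chart (minterm → PIs covering it):
  2 | --010  (sole → essential)
  10 | --010  (sole → essential)
  13 | -1101,011-1
  15 | 011-1  (sole → essential)
  17 | 10001  (sole → essential)
  18 | --010,1--10
  22 | 1--10,1011-
  23 | 1011-  (sole → essential)
  24 | 11--0  (sole → essential)
  26 | --010,1--10,11--0
  28 | 11--0,1110-
  29 | -1101,1110-
  30 | 1--10,11--0
Essential prime implicants: --010, 011-1, 10001, 1011-, 11--0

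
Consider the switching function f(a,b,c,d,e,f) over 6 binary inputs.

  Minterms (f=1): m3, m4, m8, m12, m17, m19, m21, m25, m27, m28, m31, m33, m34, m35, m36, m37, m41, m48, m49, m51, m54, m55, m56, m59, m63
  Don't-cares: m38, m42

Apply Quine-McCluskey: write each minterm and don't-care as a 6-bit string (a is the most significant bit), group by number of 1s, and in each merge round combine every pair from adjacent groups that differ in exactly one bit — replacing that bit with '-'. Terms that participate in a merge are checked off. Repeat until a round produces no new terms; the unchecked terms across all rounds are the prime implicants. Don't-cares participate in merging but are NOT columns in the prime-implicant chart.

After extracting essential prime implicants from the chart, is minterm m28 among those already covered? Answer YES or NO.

YES

Round 0: 000011✓ 000100✓ 001000✓ 001100✓ 010001✓ 010011✓ 010101✓ 011001✓ 011011✓ 011100✓ 011111✓ 100001✓ 100010✓ 100011✓ 100100✓ 100101✓ 100110✓ 101001✓ 101010✓ 110000✓ 110001✓ 110011✓ 110110✓ 110111✓ 111000✓ 111011✓ 111111✓
Round 1: -00011✓ -00100 -10001✓ -10011✓ -11011✓ -11111✓ 0-0011✓ 0-1100 00-100 001-00 01-001✓ 01-011✓ 010-01 0100-1✓ 011-11✓ 0110-1✓ 1-0001✓ 1-0011✓ 1-0110 10-001 10-010 100-01 100-10 1000-1✓ 10001- 1001-0 10010- 11-000 11-011✓ 11-111✓ 110-11✓ 1100-1✓ 11000- 11011- 111-11✓
Round 2: --0011 -1-011 -100-1 -11-11 01-0-1 1-00-1 11--11
PIs = {--0011, -00100, -1-011, -100-1, -11-11, 0-1100, 00-100, 001-00, 01-0-1, 010-01, 1-00-1, 1-0110, 10-001, 10-010, 100-01, 100-10, 10001-, 1001-0, 10010-, 11--11, 11-000, 11000-, 11011-}
Coverage chart:
  m3: --0011 ←essential
  m4: -00100,00-100
  m8: 001-00 ←essential
  m12: 0-1100,00-100,001-00
  m17: -100-1,01-0-1,010-01
  m19: --0011,-1-011,-100-1,01-0-1
  m21: 010-01 ←essential
  m25: 01-0-1 ←essential
  m27: -1-011,-11-11,01-0-1
  m28: 0-1100 ←essential
  m31: -11-11 ←essential
  m33: 1-00-1,10-001,100-01
  m34: 10-010,100-10,10001-
  m35: --0011,1-00-1,10001-
  m36: -00100,1001-0,10010-
  m37: 100-01,10010-
  m41: 10-001 ←essential
  m48: 11-000,11000-
  m49: -100-1,1-00-1,11000-
  m51: --0011,-1-011,-100-1,1-00-1,11--11
  m54: 1-0110,11011-
  m55: 11--11,11011-
  m56: 11-000 ←essential
  m59: -1-011,-11-11,11--11
  m63: -11-11,11--11
Essential: --0011, -11-11, 0-1100, 001-00, 01-0-1, 010-01, 10-001, 11-000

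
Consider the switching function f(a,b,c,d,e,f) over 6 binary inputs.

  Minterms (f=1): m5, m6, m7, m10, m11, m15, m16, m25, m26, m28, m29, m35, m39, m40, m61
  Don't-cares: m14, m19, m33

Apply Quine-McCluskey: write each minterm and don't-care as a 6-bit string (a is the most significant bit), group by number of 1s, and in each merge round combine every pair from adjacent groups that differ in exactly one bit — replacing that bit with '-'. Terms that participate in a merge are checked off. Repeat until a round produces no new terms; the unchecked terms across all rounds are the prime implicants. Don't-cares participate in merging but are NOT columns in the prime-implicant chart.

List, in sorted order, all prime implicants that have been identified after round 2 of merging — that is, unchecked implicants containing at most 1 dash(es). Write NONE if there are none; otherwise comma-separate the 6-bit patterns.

size-2^0 implicants → 000101(✓)  000110(✓)  000111(✓)  001010(✓)  001011(✓)  001110(✓)  001111(✓)  010000  010011  011001(✓)  011010(✓)  011100(✓)  011101(✓)  100001(✓)  100011(✓)  100111(✓)  101000  111101(✓)
size-2^1 implicants → -00111  -11101  0-1010  00-110(✓)  00-111(✓)  0001-1  00011-(✓)  001-10(✓)  001-11(✓)  00101-(✓)  00111-(✓)  011-01  01110-  100-11  1000-1
size-2^2 implicants → 00-11-  001-1-
Unchecked terms (primes): -00111, -11101, 0-1010, 00-11-, 0001-1, 001-1-, 010000, 010011, 011-01, 01110-, 100-11, 1000-1, 101000

-00111, -11101, 0-1010, 0001-1, 010000, 010011, 011-01, 01110-, 100-11, 1000-1, 101000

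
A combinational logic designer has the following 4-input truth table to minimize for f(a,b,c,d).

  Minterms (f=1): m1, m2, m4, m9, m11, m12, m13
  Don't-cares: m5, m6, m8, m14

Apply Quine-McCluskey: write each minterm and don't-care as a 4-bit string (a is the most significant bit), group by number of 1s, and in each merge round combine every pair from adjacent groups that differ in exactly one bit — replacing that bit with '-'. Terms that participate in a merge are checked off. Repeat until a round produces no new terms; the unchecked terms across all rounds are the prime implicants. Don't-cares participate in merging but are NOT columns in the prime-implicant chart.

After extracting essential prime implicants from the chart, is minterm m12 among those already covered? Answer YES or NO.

NO

size-2^0 implicants → 0001(✓)  0010(✓)  0100(✓)  0101(✓)  0110(✓)  1000(✓)  1001(✓)  1011(✓)  1100(✓)  1101(✓)  1110(✓)
size-2^1 implicants → -001(✓)  -100(✓)  -101(✓)  -110(✓)  0-01(✓)  0-10  01-0(✓)  010-(✓)  1-00(✓)  1-01(✓)  10-1  100-(✓)  11-0(✓)  110-(✓)
size-2^2 implicants → --01  -1-0  -10-  1-0-
Unchecked terms (primes): --01, -1-0, -10-, 0-10, 1-0-, 10-1
Minterm coverage:
  m1 ⊆ --01 [E]
  m2 ⊆ 0-10 [E]
  m4 ⊆ -1-0,-10-
  m9 ⊆ --01,1-0-,10-1
  m11 ⊆ 10-1 [E]
  m12 ⊆ -1-0,-10-,1-0-
  m13 ⊆ --01,-10-,1-0-
E = {--01, 0-10, 10-1}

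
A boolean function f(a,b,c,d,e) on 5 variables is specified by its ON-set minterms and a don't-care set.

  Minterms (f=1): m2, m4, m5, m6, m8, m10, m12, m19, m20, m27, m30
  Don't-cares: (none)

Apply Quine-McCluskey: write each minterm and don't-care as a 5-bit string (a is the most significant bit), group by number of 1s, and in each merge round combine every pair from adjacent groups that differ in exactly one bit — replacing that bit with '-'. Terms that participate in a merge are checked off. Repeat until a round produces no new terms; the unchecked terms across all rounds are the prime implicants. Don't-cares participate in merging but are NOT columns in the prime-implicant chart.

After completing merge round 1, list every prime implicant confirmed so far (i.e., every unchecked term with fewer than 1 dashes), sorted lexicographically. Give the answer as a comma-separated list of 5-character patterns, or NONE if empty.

[col 0] 00010*, 00100*, 00101*, 00110*, 01000*, 01010*, 01100*, 10011*, 10100*, 11011*, 11110
[col 1] -0100, 0-010, 0-100, 00-10, 001-0, 0010-, 01-00, 010-0, 1-011
Prime implicants: -0100, 0-010, 0-100, 00-10, 001-0, 0010-, 01-00, 010-0, 1-011, 11110

11110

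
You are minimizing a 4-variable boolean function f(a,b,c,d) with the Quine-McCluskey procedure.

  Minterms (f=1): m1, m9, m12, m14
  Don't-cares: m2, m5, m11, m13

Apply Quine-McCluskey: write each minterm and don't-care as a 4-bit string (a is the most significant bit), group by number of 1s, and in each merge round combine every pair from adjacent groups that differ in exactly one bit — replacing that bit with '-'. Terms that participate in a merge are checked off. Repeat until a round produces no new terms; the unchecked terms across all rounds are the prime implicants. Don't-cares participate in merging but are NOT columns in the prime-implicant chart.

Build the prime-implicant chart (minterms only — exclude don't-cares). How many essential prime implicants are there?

Round 0: 0001✓ 0010 0101✓ 1001✓ 1011✓ 1100✓ 1101✓ 1110✓
Round 1: -001✓ -101✓ 0-01✓ 1-01✓ 10-1 11-0 110-
Round 2: --01
PIs = {--01, 0010, 10-1, 11-0, 110-}
Coverage chart:
  m1: --01 ←essential
  m9: --01,10-1
  m12: 11-0,110-
  m14: 11-0 ←essential
Essential: --01, 11-0

2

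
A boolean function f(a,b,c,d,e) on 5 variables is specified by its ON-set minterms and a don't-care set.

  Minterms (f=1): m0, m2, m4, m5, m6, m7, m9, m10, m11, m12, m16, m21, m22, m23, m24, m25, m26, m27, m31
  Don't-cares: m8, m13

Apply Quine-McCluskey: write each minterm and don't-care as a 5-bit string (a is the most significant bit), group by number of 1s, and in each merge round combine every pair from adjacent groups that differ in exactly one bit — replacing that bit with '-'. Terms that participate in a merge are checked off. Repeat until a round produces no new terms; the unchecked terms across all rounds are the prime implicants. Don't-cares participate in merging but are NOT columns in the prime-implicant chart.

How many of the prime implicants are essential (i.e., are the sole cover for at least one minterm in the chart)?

4

size-2^0 implicants → 00000(✓)  00010(✓)  00100(✓)  00101(✓)  00110(✓)  00111(✓)  01000(✓)  01001(✓)  01010(✓)  01011(✓)  01100(✓)  01101(✓)  10000(✓)  10101(✓)  10110(✓)  10111(✓)  11000(✓)  11001(✓)  11010(✓)  11011(✓)  11111(✓)
size-2^1 implicants → -0000(✓)  -0101(✓)  -0110(✓)  -0111(✓)  -1000(✓)  -1001(✓)  -1010(✓)  -1011(✓)  0-000(✓)  0-010(✓)  0-100(✓)  0-101(✓)  00-00(✓)  00-10(✓)  000-0(✓)  001-0(✓)  001-1(✓)  0010-(✓)  0011-(✓)  01-00(✓)  01-01(✓)  010-0(✓)  010-1(✓)  0100-(✓)  0101-(✓)  0110-(✓)  1-000(✓)  1-111  101-1(✓)  1011-(✓)  11-11  110-0(✓)  110-1(✓)  1100-(✓)  1101-(✓)
size-2^2 implicants → --000  -01-1  -011-  -10-0(✓)  -10-1(✓)  -100-(✓)  -101-(✓)  0--00  0-0-0  0-10-  00--0  001--  01-0-  010--(✓)  110--(✓)
size-2^3 implicants → -10--
Unchecked terms (primes): --000, -01-1, -011-, -10--, 0--00, 0-0-0, 0-10-, 00--0, 001--, 01-0-, 1-111, 11-11
Minterm coverage:
  m0 ⊆ --000,0--00,0-0-0,00--0
  m2 ⊆ 0-0-0,00--0
  m4 ⊆ 0--00,0-10-,00--0,001--
  m5 ⊆ -01-1,0-10-,001--
  m6 ⊆ -011-,00--0,001--
  m7 ⊆ -01-1,-011-,001--
  m9 ⊆ -10--,01-0-
  m10 ⊆ -10--,0-0-0
  m11 ⊆ -10-- [E]
  m12 ⊆ 0--00,0-10-,01-0-
  m16 ⊆ --000 [E]
  m21 ⊆ -01-1 [E]
  m22 ⊆ -011- [E]
  m23 ⊆ -01-1,-011-,1-111
  m24 ⊆ --000,-10--
  m25 ⊆ -10-- [E]
  m26 ⊆ -10-- [E]
  m27 ⊆ -10--,11-11
  m31 ⊆ 1-111,11-11
E = {--000, -01-1, -011-, -10--}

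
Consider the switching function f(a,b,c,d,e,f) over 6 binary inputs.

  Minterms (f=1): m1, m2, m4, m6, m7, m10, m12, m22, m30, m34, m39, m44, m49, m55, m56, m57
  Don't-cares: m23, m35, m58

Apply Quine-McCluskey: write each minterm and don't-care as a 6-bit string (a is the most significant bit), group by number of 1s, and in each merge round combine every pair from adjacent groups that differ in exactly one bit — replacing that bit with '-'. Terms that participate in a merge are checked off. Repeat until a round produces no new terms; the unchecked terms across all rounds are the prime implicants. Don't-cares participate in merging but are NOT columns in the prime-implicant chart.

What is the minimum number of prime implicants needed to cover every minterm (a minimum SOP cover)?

size-2^0 implicants → 000001  000010(✓)  000100(✓)  000110(✓)  000111(✓)  001010(✓)  001100(✓)  010110(✓)  010111(✓)  011110(✓)  100010(✓)  100011(✓)  100111(✓)  101100(✓)  110001(✓)  110111(✓)  111000(✓)  111001(✓)  111010(✓)
size-2^1 implicants → -00010  -00111(✓)  -01100  -10111(✓)  0-0110(✓)  0-0111(✓)  00-010  00-100  000-10  0001-0  00011-(✓)  01-110  01011-(✓)  1-0111(✓)  100-11  10001-  11-001  1110-0  11100-
size-2^2 implicants → --0111  0-011-
Unchecked terms (primes): --0111, -00010, -01100, 0-011-, 00-010, 00-100, 000-10, 000001, 0001-0, 01-110, 100-11, 10001-, 11-001, 1110-0, 11100-
Minterm coverage:
  m1 ⊆ 000001 [E]
  m2 ⊆ -00010,00-010,000-10
  m4 ⊆ 00-100,0001-0
  m6 ⊆ 0-011-,000-10,0001-0
  m7 ⊆ --0111,0-011-
  m10 ⊆ 00-010 [E]
  m12 ⊆ -01100,00-100
  m22 ⊆ 0-011-,01-110
  m30 ⊆ 01-110 [E]
  m34 ⊆ -00010,10001-
  m39 ⊆ --0111,100-11
  m44 ⊆ -01100 [E]
  m49 ⊆ 11-001 [E]
  m55 ⊆ --0111 [E]
  m56 ⊆ 1110-0,11100-
  m57 ⊆ 11-001,11100-
E = {--0111, -01100, 00-010, 000001, 01-110, 11-001}
Petrick residual → -00010, 0001-0, 1110-0
Cover = c'def + b'c'd'ef' + b'cde'f' + a'b'd'ef' + a'b'c'd'e'f + a'b'c'df' + a'bdef' + abd'e'f + abcd'f'  |cover|=9

9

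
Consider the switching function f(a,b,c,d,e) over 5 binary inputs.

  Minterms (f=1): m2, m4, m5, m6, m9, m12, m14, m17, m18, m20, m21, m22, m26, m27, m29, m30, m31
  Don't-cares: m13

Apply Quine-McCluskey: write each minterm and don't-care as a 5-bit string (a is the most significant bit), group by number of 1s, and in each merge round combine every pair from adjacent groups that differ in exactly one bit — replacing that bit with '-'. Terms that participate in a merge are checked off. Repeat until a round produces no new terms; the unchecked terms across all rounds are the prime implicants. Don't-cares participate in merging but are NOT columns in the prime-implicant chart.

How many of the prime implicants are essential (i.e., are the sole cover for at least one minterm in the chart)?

4

size-2^0 implicants → 00010(✓)  00100(✓)  00101(✓)  00110(✓)  01001(✓)  01100(✓)  01101(✓)  01110(✓)  10001(✓)  10010(✓)  10100(✓)  10101(✓)  10110(✓)  11010(✓)  11011(✓)  11101(✓)  11110(✓)  11111(✓)
size-2^1 implicants → -0010(✓)  -0100(✓)  -0101(✓)  -0110(✓)  -1101(✓)  -1110(✓)  0-100(✓)  0-101(✓)  0-110(✓)  00-10(✓)  001-0(✓)  0010-(✓)  01-01  011-0(✓)  0110-(✓)  1-010(✓)  1-101(✓)  1-110(✓)  10-01  10-10(✓)  101-0(✓)  1010-(✓)  11-10(✓)  11-11(✓)  1101-(✓)  111-1  1111-(✓)
size-2^2 implicants → --101  --110  -0-10  -01-0  -010-  0-1-0  0-10-  1--10  11-1-
Unchecked terms (primes): --101, --110, -0-10, -01-0, -010-, 0-1-0, 0-10-, 01-01, 1--10, 10-01, 11-1-, 111-1
Minterm coverage:
  m2 ⊆ -0-10 [E]
  m4 ⊆ -01-0,-010-,0-1-0,0-10-
  m5 ⊆ --101,-010-,0-10-
  m6 ⊆ --110,-0-10,-01-0,0-1-0
  m9 ⊆ 01-01 [E]
  m12 ⊆ 0-1-0,0-10-
  m14 ⊆ --110,0-1-0
  m17 ⊆ 10-01 [E]
  m18 ⊆ -0-10,1--10
  m20 ⊆ -01-0,-010-
  m21 ⊆ --101,-010-,10-01
  m22 ⊆ --110,-0-10,-01-0,1--10
  m26 ⊆ 1--10,11-1-
  m27 ⊆ 11-1- [E]
  m29 ⊆ --101,111-1
  m30 ⊆ --110,1--10,11-1-
  m31 ⊆ 11-1-,111-1
E = {-0-10, 01-01, 10-01, 11-1-}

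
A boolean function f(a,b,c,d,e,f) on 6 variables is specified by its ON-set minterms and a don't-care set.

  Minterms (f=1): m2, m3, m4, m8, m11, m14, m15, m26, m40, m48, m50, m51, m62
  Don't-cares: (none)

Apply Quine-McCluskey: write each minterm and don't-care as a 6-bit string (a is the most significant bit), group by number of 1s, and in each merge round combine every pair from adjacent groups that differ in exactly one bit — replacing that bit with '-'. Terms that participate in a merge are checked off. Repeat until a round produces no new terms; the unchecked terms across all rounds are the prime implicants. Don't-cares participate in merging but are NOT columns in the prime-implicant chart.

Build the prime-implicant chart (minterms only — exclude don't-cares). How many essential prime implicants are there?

8

size-2^0 implicants → 000010(✓)  000011(✓)  000100  001000(✓)  001011(✓)  001110(✓)  001111(✓)  011010  101000(✓)  110000(✓)  110010(✓)  110011(✓)  111110
size-2^1 implicants → -01000  00-011  00001-  001-11  00111-  1100-0  11001-
Unchecked terms (primes): -01000, 00-011, 00001-, 000100, 001-11, 00111-, 011010, 1100-0, 11001-, 111110
Minterm coverage:
  m2 ⊆ 00001- [E]
  m3 ⊆ 00-011,00001-
  m4 ⊆ 000100 [E]
  m8 ⊆ -01000 [E]
  m11 ⊆ 00-011,001-11
  m14 ⊆ 00111- [E]
  m15 ⊆ 001-11,00111-
  m26 ⊆ 011010 [E]
  m40 ⊆ -01000 [E]
  m48 ⊆ 1100-0 [E]
  m50 ⊆ 1100-0,11001-
  m51 ⊆ 11001- [E]
  m62 ⊆ 111110 [E]
E = {-01000, 00001-, 000100, 00111-, 011010, 1100-0, 11001-, 111110}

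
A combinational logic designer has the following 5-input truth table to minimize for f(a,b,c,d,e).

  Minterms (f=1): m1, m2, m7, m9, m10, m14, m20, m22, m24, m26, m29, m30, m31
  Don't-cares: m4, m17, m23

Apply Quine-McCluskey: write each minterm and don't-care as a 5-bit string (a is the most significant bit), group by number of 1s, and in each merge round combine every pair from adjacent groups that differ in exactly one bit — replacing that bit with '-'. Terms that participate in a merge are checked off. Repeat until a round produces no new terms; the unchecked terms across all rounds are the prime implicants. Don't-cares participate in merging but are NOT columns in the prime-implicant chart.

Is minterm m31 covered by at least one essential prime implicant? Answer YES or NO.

YES

size-2^0 implicants → 00001(✓)  00010(✓)  00100(✓)  00111(✓)  01001(✓)  01010(✓)  01110(✓)  10001(✓)  10100(✓)  10110(✓)  10111(✓)  11000(✓)  11010(✓)  11101(✓)  11110(✓)  11111(✓)
size-2^1 implicants → -0001  -0100  -0111  -1010(✓)  -1110(✓)  0-001  0-010  01-10(✓)  1-110(✓)  1-111(✓)  101-0  1011-(✓)  11-10(✓)  110-0  111-1  1111-(✓)
size-2^2 implicants → -1-10  1-11-
Unchecked terms (primes): -0001, -0100, -0111, -1-10, 0-001, 0-010, 1-11-, 101-0, 110-0, 111-1
Minterm coverage:
  m1 ⊆ -0001,0-001
  m2 ⊆ 0-010 [E]
  m7 ⊆ -0111 [E]
  m9 ⊆ 0-001 [E]
  m10 ⊆ -1-10,0-010
  m14 ⊆ -1-10 [E]
  m20 ⊆ -0100,101-0
  m22 ⊆ 1-11-,101-0
  m24 ⊆ 110-0 [E]
  m26 ⊆ -1-10,110-0
  m29 ⊆ 111-1 [E]
  m30 ⊆ -1-10,1-11-
  m31 ⊆ 1-11-,111-1
E = {-0111, -1-10, 0-001, 0-010, 110-0, 111-1}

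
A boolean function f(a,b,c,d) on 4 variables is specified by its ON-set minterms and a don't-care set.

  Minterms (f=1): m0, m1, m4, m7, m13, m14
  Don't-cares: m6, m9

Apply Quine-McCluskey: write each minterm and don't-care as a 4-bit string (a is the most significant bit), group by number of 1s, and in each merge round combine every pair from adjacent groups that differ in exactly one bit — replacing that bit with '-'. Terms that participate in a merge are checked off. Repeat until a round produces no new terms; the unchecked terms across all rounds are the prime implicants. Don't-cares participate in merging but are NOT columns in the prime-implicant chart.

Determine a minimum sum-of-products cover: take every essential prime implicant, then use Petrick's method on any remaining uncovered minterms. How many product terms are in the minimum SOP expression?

Round 0: 0000✓ 0001✓ 0100✓ 0110✓ 0111✓ 1001✓ 1101✓ 1110✓
Round 1: -001 -110 0-00 000- 01-0 011- 1-01
PIs = {-001, -110, 0-00, 000-, 01-0, 011-, 1-01}
Coverage chart:
  m0: 0-00,000-
  m1: -001,000-
  m4: 0-00,01-0
  m7: 011- ←essential
  m13: 1-01 ←essential
  m14: -110 ←essential
Essential: -110, 011-, 1-01
Petrick residual → -001, 0-00
Min cover (5 terms): b'c'd + bcd' + a'c'd' + a'bc + ac'd

5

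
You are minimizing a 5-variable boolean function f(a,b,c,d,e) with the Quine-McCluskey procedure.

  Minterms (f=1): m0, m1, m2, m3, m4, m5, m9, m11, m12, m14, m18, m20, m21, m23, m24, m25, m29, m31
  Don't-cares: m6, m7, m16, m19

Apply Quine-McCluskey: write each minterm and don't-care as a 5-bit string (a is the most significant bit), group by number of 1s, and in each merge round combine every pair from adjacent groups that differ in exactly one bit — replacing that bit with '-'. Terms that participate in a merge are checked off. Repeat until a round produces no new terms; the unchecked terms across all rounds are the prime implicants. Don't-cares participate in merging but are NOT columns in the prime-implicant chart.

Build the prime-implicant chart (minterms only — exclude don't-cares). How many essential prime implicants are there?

3

size-2^0 implicants → 00000(✓)  00001(✓)  00010(✓)  00011(✓)  00100(✓)  00101(✓)  00110(✓)  00111(✓)  01001(✓)  01011(✓)  01100(✓)  01110(✓)  10000(✓)  10010(✓)  10011(✓)  10100(✓)  10101(✓)  10111(✓)  11000(✓)  11001(✓)  11101(✓)  11111(✓)
size-2^1 implicants → -0000(✓)  -0010(✓)  -0011(✓)  -0100(✓)  -0101(✓)  -0111(✓)  -1001  0-001(✓)  0-011(✓)  0-100(✓)  0-110(✓)  00-00(✓)  00-01(✓)  00-10(✓)  00-11(✓)  000-0(✓)  000-1(✓)  0000-(✓)  0001-(✓)  001-0(✓)  001-1(✓)  0010-(✓)  0011-(✓)  010-1(✓)  011-0(✓)  1-000  1-101(✓)  1-111(✓)  10-00(✓)  10-11(✓)  100-0(✓)  1001-(✓)  101-1(✓)  1010-(✓)  11-01  1100-  111-1(✓)
size-2^2 implicants → -0-00  -0-11  -00-0  -001-  -01-1  -010-  0-0-1  0-1-0  00--0(✓)  00--1(✓)  00-0-(✓)  00-1-(✓)  000--(✓)  001--(✓)  1-1-1
size-2^3 implicants → 00---
Unchecked terms (primes): -0-00, -0-11, -00-0, -001-, -01-1, -010-, -1001, 0-0-1, 0-1-0, 00---, 1-000, 1-1-1, 11-01, 1100-
Minterm coverage:
  m0 ⊆ -0-00,-00-0,00---
  m1 ⊆ 0-0-1,00---
  m2 ⊆ -00-0,-001-,00---
  m3 ⊆ -0-11,-001-,0-0-1,00---
  m4 ⊆ -0-00,-010-,0-1-0,00---
  m5 ⊆ -01-1,-010-,00---
  m9 ⊆ -1001,0-0-1
  m11 ⊆ 0-0-1 [E]
  m12 ⊆ 0-1-0 [E]
  m14 ⊆ 0-1-0 [E]
  m18 ⊆ -00-0,-001-
  m20 ⊆ -0-00,-010-
  m21 ⊆ -01-1,-010-,1-1-1
  m23 ⊆ -0-11,-01-1,1-1-1
  m24 ⊆ 1-000,1100-
  m25 ⊆ -1001,11-01,1100-
  m29 ⊆ 1-1-1,11-01
  m31 ⊆ 1-1-1 [E]
E = {0-0-1, 0-1-0, 1-1-1}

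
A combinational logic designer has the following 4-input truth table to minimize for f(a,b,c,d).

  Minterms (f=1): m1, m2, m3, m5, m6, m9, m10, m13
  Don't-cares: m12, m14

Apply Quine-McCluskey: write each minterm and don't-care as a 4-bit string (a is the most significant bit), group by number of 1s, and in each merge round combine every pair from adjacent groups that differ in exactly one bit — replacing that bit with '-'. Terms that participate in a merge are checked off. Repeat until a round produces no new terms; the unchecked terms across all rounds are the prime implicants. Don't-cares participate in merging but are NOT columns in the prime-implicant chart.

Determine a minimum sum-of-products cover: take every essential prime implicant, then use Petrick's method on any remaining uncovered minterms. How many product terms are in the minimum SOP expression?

3

size-2^0 implicants → 0001(✓)  0010(✓)  0011(✓)  0101(✓)  0110(✓)  1001(✓)  1010(✓)  1100(✓)  1101(✓)  1110(✓)
size-2^1 implicants → -001(✓)  -010(✓)  -101(✓)  -110(✓)  0-01(✓)  0-10(✓)  00-1  001-  1-01(✓)  1-10(✓)  11-0  110-
size-2^2 implicants → --01  --10
Unchecked terms (primes): --01, --10, 00-1, 001-, 11-0, 110-
Minterm coverage:
  m1 ⊆ --01,00-1
  m2 ⊆ --10,001-
  m3 ⊆ 00-1,001-
  m5 ⊆ --01 [E]
  m6 ⊆ --10 [E]
  m9 ⊆ --01 [E]
  m10 ⊆ --10 [E]
  m13 ⊆ --01,110-
E = {--01, --10}
Petrick residual → 00-1
Cover = c'd + cd' + a'b'd  |cover|=3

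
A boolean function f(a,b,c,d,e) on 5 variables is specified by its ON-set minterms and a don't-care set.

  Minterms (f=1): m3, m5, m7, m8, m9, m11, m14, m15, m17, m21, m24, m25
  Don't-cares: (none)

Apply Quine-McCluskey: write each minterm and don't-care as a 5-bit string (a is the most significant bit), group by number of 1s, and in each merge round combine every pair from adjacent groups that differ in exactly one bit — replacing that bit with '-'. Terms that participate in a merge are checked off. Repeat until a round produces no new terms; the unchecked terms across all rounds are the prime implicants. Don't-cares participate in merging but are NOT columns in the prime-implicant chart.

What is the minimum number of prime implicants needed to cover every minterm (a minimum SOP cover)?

5

size-2^0 implicants → 00011(✓)  00101(✓)  00111(✓)  01000(✓)  01001(✓)  01011(✓)  01110(✓)  01111(✓)  10001(✓)  10101(✓)  11000(✓)  11001(✓)
size-2^1 implicants → -0101  -1000(✓)  -1001(✓)  0-011(✓)  0-111(✓)  00-11(✓)  001-1  01-11(✓)  010-1  0100-(✓)  0111-  1-001  10-01  1100-(✓)
size-2^2 implicants → -100-  0--11
Unchecked terms (primes): -0101, -100-, 0--11, 001-1, 010-1, 0111-, 1-001, 10-01
Minterm coverage:
  m3 ⊆ 0--11 [E]
  m5 ⊆ -0101,001-1
  m7 ⊆ 0--11,001-1
  m8 ⊆ -100- [E]
  m9 ⊆ -100-,010-1
  m11 ⊆ 0--11,010-1
  m14 ⊆ 0111- [E]
  m15 ⊆ 0--11,0111-
  m17 ⊆ 1-001,10-01
  m21 ⊆ -0101,10-01
  m24 ⊆ -100- [E]
  m25 ⊆ -100-,1-001
E = {-100-, 0--11, 0111-}
Petrick residual → -0101, 1-001
Cover = b'cd'e + bc'd' + a'de + a'bcd + ac'd'e  |cover|=5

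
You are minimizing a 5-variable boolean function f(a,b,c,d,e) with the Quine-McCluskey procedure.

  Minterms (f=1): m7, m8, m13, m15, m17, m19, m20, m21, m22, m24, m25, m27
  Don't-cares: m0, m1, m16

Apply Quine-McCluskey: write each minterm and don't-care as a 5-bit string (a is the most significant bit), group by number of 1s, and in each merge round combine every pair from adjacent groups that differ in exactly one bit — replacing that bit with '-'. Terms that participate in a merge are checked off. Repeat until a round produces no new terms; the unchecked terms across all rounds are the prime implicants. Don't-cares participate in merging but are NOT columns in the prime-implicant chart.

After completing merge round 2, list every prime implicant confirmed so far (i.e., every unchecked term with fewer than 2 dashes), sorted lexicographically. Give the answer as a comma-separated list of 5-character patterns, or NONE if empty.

size-2^0 implicants → 00000(✓)  00001(✓)  00111(✓)  01000(✓)  01101(✓)  01111(✓)  10000(✓)  10001(✓)  10011(✓)  10100(✓)  10101(✓)  10110(✓)  11000(✓)  11001(✓)  11011(✓)
size-2^1 implicants → -0000(✓)  -0001(✓)  -1000(✓)  0-000(✓)  0-111  0000-(✓)  011-1  1-000(✓)  1-001(✓)  1-011(✓)  10-00(✓)  10-01(✓)  100-1(✓)  1000-(✓)  101-0  1010-(✓)  110-1(✓)  1100-(✓)
size-2^2 implicants → --000  -000-  1-0-1  1-00-  10-0-
Unchecked terms (primes): --000, -000-, 0-111, 011-1, 1-0-1, 1-00-, 10-0-, 101-0

0-111, 011-1, 101-0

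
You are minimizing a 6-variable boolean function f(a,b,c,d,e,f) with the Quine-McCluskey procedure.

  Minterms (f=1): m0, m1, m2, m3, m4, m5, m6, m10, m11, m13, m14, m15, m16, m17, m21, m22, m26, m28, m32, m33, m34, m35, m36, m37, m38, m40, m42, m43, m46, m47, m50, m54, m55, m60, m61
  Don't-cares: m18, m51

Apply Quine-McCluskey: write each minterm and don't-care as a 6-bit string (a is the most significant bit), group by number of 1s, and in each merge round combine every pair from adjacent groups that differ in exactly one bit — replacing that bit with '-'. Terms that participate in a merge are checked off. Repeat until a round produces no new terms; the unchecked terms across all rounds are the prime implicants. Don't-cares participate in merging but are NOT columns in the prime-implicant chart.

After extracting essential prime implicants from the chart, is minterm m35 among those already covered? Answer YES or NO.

size-2^0 implicants → 000000(✓)  000001(✓)  000010(✓)  000011(✓)  000100(✓)  000101(✓)  000110(✓)  001010(✓)  001011(✓)  001101(✓)  001110(✓)  001111(✓)  010000(✓)  010001(✓)  010010(✓)  010101(✓)  010110(✓)  011010(✓)  011100(✓)  100000(✓)  100001(✓)  100010(✓)  100011(✓)  100100(✓)  100101(✓)  100110(✓)  101000(✓)  101010(✓)  101011(✓)  101110(✓)  101111(✓)  110010(✓)  110011(✓)  110110(✓)  110111(✓)  111100(✓)  111101(✓)
size-2^1 implicants → -00000(✓)  -00001(✓)  -00010(✓)  -00011(✓)  -00100(✓)  -00101(✓)  -00110(✓)  -01010(✓)  -01011(✓)  -01110(✓)  -01111(✓)  -10010(✓)  -10110(✓)  -11100  0-0000(✓)  0-0001(✓)  0-0010(✓)  0-0101(✓)  0-0110(✓)  0-1010(✓)  00-010(✓)  00-011(✓)  00-101  00-110(✓)  000-00(✓)  000-01(✓)  000-10(✓)  0000-0(✓)  0000-1(✓)  00000-(✓)  00001-(✓)  0001-0(✓)  00010-(✓)  001-10(✓)  001-11(✓)  00101-(✓)  0011-1  00111-(✓)  01-010(✓)  010-01(✓)  010-10(✓)  0100-0(✓)  01000-(✓)  1-0010(✓)  1-0011(✓)  1-0110(✓)  10-000(✓)  10-010(✓)  10-011(✓)  10-110(✓)  100-00(✓)  100-01(✓)  100-10(✓)  1000-0(✓)  1000-1(✓)  10000-(✓)  10001-(✓)  1001-0(✓)  10010-(✓)  101-10(✓)  101-11(✓)  1010-0(✓)  10101-(✓)  10111-(✓)  110-10(✓)  110-11(✓)  11001-(✓)  11011-(✓)  11110-
size-2^2 implicants → --0010(✓)  --0110(✓)  -0-010(✓)  -0-011(✓)  -0-110(✓)  -00-00(✓)  -00-01(✓)  -00-10(✓)  -000-0(✓)  -000-1(✓)  -0000-(✓)  -0001-(✓)  -001-0(✓)  -0010-(✓)  -01-10(✓)  -01-11(✓)  -0101-(✓)  -0111-(✓)  -10-10(✓)  0--010  0-0-01  0-0-10(✓)  0-00-0  0-000-  00--10(✓)  00-01-(✓)  000--0(✓)  000-0-(✓)  0000--(✓)  001-1-(✓)  1-0-10(✓)  1-001-  10--10(✓)  10-0-0  10-01-(✓)  100--0(✓)  100-0-(✓)  1000--(✓)  101-1-(✓)  110-1-
size-2^3 implicants → --0-10  -0--10  -0-01-  -00--0  -00-0-  -000--  -01-1-
Unchecked terms (primes): --0-10, -0--10, -0-01-, -00--0, -00-0-, -000--, -01-1-, -11100, 0--010, 0-0-01, 0-00-0, 0-000-, 00-101, 0011-1, 1-001-, 10-0-0, 110-1-, 11110-
Minterm coverage:
  m0 ⊆ -00--0,-00-0-,-000--,0-00-0,0-000-
  m1 ⊆ -00-0-,-000--,0-0-01,0-000-
  m2 ⊆ --0-10,-0--10,-0-01-,-00--0,-000--,0--010,0-00-0
  m3 ⊆ -0-01-,-000--
  m4 ⊆ -00--0,-00-0-
  m5 ⊆ -00-0-,0-0-01,00-101
  m6 ⊆ --0-10,-0--10,-00--0
  m10 ⊆ -0--10,-0-01-,-01-1-,0--010
  m11 ⊆ -0-01-,-01-1-
  m13 ⊆ 00-101,0011-1
  m14 ⊆ -0--10,-01-1-
  m15 ⊆ -01-1-,0011-1
  m16 ⊆ 0-00-0,0-000-
  m17 ⊆ 0-0-01,0-000-
  m21 ⊆ 0-0-01 [E]
  m22 ⊆ --0-10 [E]
  m26 ⊆ 0--010 [E]
  m28 ⊆ -11100 [E]
  m32 ⊆ -00--0,-00-0-,-000--,10-0-0
  m33 ⊆ -00-0-,-000--
  m34 ⊆ --0-10,-0--10,-0-01-,-00--0,-000--,1-001-,10-0-0
  m35 ⊆ -0-01-,-000--,1-001-
  m36 ⊆ -00--0,-00-0-
  m37 ⊆ -00-0- [E]
  m38 ⊆ --0-10,-0--10,-00--0
  m40 ⊆ 10-0-0 [E]
  m42 ⊆ -0--10,-0-01-,-01-1-,10-0-0
  m43 ⊆ -0-01-,-01-1-
  m46 ⊆ -0--10,-01-1-
  m47 ⊆ -01-1- [E]
  m50 ⊆ --0-10,1-001-,110-1-
  m54 ⊆ --0-10,110-1-
  m55 ⊆ 110-1- [E]
  m60 ⊆ -11100,11110-
  m61 ⊆ 11110- [E]
E = {--0-10, -00-0-, -01-1-, -11100, 0--010, 0-0-01, 10-0-0, 110-1-, 11110-}

NO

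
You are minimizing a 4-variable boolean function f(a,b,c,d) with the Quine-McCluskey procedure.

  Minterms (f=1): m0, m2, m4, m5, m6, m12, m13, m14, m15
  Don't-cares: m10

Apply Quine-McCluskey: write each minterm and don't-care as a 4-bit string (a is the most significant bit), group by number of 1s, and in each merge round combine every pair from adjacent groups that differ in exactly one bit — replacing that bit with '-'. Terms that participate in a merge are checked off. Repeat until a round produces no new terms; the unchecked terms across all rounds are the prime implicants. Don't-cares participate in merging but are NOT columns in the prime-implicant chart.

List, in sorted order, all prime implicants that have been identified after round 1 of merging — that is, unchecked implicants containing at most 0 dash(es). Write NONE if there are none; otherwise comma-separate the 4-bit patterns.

[col 0] 0000*, 0010*, 0100*, 0101*, 0110*, 1010*, 1100*, 1101*, 1110*, 1111*
[col 1] -010*, -100*, -101*, -110*, 0-00*, 0-10*, 00-0*, 01-0*, 010-*, 1-10*, 11-0*, 11-1*, 110-*, 111-*
[col 2] --10, -1-0, -10-, 0--0, 11--
Prime implicants: --10, -1-0, -10-, 0--0, 11--

NONE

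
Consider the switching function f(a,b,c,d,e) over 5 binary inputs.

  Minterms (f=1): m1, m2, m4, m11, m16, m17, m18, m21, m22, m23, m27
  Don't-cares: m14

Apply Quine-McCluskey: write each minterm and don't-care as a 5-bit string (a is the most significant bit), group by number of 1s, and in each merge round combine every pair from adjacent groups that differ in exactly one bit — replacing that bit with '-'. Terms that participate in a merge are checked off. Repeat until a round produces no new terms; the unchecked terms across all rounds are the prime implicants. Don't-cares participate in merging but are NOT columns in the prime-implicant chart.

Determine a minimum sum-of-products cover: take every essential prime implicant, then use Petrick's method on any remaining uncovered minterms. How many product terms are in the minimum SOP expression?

Round 0: 00001✓ 00010✓ 00100 01011✓ 01110 10000✓ 10001✓ 10010✓ 10101✓ 10110✓ 10111✓ 11011✓
Round 1: -0001 -0010 -1011 10-01 10-10 100-0 1000- 101-1 1011-
PIs = {-0001, -0010, -1011, 00100, 01110, 10-01, 10-10, 100-0, 1000-, 101-1, 1011-}
Coverage chart:
  m1: -0001 ←essential
  m2: -0010 ←essential
  m4: 00100 ←essential
  m11: -1011 ←essential
  m16: 100-0,1000-
  m17: -0001,10-01,1000-
  m18: -0010,10-10,100-0
  m21: 10-01,101-1
  m22: 10-10,1011-
  m23: 101-1,1011-
  m27: -1011 ←essential
Essential: -0001, -0010, -1011, 00100
Petrick residual → 10-01, 100-0, 1011-
Min cover (7 terms): b'c'd'e + b'c'de' + bc'de + a'b'cd'e' + ab'd'e + ab'c'e' + ab'cd

7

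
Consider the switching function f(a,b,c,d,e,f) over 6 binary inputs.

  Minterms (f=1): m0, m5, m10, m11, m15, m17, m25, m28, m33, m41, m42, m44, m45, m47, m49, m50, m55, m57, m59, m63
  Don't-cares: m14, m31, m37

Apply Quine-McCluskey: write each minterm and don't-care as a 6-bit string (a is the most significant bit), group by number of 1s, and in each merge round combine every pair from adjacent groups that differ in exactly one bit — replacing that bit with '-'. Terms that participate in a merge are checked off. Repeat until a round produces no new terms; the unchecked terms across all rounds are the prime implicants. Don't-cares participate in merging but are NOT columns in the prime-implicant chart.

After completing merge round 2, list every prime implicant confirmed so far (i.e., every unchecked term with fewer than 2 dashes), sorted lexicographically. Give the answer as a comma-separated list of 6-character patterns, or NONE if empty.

[col 0] 000000, 000101*, 001010*, 001011*, 001110*, 001111*, 010001*, 011001*, 011100, 011111*, 100001*, 100101*, 101001*, 101010*, 101100*, 101101*, 101111*, 110001*, 110010, 110111*, 111001*, 111011*, 111111*
[col 1] -00101, -01010, -01111*, -10001*, -11001*, -11111*, 0-1111*, 001-10*, 001-11*, 00101-*, 00111-*, 01-001*, 1-0001*, 1-1001*, 1-1111*, 10-001*, 10-101*, 100-01*, 101-01*, 1011-1, 10110-, 11-001*, 11-111, 111-11, 1110-1
[col 2] --1111, -1-001, 001-1-, 1--001, 10--01
Prime implicants: --1111, -00101, -01010, -1-001, 000000, 001-1-, 011100, 1--001, 10--01, 1011-1, 10110-, 11-111, 110010, 111-11, 1110-1

-00101, -01010, 000000, 011100, 1011-1, 10110-, 11-111, 110010, 111-11, 1110-1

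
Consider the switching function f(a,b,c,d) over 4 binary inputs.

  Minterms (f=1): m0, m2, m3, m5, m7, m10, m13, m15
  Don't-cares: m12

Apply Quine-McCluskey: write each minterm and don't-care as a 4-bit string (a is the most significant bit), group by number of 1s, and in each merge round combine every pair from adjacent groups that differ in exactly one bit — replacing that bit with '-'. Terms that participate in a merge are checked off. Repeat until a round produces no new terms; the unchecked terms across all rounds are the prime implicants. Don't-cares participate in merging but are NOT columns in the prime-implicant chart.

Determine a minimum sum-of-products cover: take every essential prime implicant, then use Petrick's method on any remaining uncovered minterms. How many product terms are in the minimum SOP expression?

4

Round 0: 0000✓ 0010✓ 0011✓ 0101✓ 0111✓ 1010✓ 1100✓ 1101✓ 1111✓
Round 1: -010 -101✓ -111✓ 0-11 00-0 001- 01-1✓ 11-1✓ 110-
Round 2: -1-1
PIs = {-010, -1-1, 0-11, 00-0, 001-, 110-}
Coverage chart:
  m0: 00-0 ←essential
  m2: -010,00-0,001-
  m3: 0-11,001-
  m5: -1-1 ←essential
  m7: -1-1,0-11
  m10: -010 ←essential
  m13: -1-1,110-
  m15: -1-1 ←essential
Essential: -010, -1-1, 00-0
Petrick residual → 0-11
Min cover (4 terms): b'cd' + bd + a'cd + a'b'd'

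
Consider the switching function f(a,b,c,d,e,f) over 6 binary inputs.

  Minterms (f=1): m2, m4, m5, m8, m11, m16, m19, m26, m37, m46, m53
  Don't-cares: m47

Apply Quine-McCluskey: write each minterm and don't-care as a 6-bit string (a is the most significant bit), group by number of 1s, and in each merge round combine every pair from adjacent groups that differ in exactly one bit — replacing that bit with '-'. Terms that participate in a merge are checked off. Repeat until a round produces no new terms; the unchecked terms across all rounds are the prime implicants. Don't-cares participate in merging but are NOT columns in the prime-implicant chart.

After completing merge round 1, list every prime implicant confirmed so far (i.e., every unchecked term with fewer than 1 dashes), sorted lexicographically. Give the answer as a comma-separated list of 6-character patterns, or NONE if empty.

[col 0] 000010, 000100*, 000101*, 001000, 001011, 010000, 010011, 011010, 100101*, 101110*, 101111*, 110101*
[col 1] -00101, 00010-, 1-0101, 10111-
Prime implicants: -00101, 000010, 00010-, 001000, 001011, 010000, 010011, 011010, 1-0101, 10111-

000010, 001000, 001011, 010000, 010011, 011010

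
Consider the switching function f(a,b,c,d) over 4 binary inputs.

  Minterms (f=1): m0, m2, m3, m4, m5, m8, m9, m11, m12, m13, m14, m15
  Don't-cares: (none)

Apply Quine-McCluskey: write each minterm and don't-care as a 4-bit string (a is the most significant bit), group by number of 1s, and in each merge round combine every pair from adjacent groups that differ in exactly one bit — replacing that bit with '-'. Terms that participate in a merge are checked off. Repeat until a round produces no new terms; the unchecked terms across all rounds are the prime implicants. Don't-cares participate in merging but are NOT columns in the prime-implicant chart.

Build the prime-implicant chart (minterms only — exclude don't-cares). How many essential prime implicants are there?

[col 0] 0000*, 0010*, 0011*, 0100*, 0101*, 1000*, 1001*, 1011*, 1100*, 1101*, 1110*, 1111*
[col 1] -000*, -011, -100*, -101*, 0-00*, 00-0, 001-, 010-*, 1-00*, 1-01*, 1-11*, 10-1*, 100-*, 11-0*, 11-1*, 110-*, 111-*
[col 2] --00, -10-, 1--1, 1-0-, 11--
Prime implicants: --00, -011, -10-, 00-0, 001-, 1--1, 1-0-, 11--
PI chart (minterm → PIs covering it):
  0 | --00,00-0
  2 | 00-0,001-
  3 | -011,001-
  4 | --00,-10-
  5 | -10-  (sole → essential)
  8 | --00,1-0-
  9 | 1--1,1-0-
  11 | -011,1--1
  12 | --00,-10-,1-0-,11--
  13 | -10-,1--1,1-0-,11--
  14 | 11--  (sole → essential)
  15 | 1--1,11--
Essential prime implicants: -10-, 11--

2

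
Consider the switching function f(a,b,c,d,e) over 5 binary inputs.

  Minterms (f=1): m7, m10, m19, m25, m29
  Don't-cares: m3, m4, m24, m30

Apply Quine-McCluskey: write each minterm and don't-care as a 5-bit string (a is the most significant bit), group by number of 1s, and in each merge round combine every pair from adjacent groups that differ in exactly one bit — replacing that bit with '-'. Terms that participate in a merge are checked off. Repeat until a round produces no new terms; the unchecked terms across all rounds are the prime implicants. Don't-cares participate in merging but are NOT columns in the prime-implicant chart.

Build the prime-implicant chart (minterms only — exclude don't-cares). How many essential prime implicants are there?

4

[col 0] 00011*, 00100, 00111*, 01010, 10011*, 11000*, 11001*, 11101*, 11110
[col 1] -0011, 00-11, 11-01, 1100-
Prime implicants: -0011, 00-11, 00100, 01010, 11-01, 1100-, 11110
PI chart (minterm → PIs covering it):
  7 | 00-11  (sole → essential)
  10 | 01010  (sole → essential)
  19 | -0011  (sole → essential)
  25 | 11-01,1100-
  29 | 11-01  (sole → essential)
Essential prime implicants: -0011, 00-11, 01010, 11-01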